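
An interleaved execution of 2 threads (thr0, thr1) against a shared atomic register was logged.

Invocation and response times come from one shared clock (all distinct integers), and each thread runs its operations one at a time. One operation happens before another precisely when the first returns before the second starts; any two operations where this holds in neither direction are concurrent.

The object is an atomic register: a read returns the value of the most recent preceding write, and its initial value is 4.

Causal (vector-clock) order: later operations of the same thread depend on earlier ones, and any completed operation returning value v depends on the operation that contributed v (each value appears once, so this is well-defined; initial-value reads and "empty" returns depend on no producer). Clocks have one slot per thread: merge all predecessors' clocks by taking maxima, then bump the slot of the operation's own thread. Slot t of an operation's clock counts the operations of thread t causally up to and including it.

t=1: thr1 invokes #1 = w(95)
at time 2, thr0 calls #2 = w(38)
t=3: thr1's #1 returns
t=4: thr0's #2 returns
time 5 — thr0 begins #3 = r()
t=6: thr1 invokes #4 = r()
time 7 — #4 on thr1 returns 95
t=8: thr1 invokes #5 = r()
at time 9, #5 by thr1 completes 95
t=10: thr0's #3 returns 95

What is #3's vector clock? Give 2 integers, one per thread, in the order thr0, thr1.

(2, 1)

no predecessors for #1 (invoked 1): thr1 increments from zero → (0, 1)
no predecessors for #2 (invoked 2): thr0 increments from zero → (1, 0)
#4, invoked 6, takes VC(#1)=(0, 1) under max, adds 1 for thr1 → (0, 2)
#5, invoked 8, takes VC(#1)=(0, 1), VC(#4)=(0, 2) under max, adds 1 for thr1 → (0, 3)
#3, invoked 5, takes VC(#1)=(0, 1), VC(#2)=(1, 0) under max, adds 1 for thr0 → (2, 1)
target: VC(#3) = (2, 1)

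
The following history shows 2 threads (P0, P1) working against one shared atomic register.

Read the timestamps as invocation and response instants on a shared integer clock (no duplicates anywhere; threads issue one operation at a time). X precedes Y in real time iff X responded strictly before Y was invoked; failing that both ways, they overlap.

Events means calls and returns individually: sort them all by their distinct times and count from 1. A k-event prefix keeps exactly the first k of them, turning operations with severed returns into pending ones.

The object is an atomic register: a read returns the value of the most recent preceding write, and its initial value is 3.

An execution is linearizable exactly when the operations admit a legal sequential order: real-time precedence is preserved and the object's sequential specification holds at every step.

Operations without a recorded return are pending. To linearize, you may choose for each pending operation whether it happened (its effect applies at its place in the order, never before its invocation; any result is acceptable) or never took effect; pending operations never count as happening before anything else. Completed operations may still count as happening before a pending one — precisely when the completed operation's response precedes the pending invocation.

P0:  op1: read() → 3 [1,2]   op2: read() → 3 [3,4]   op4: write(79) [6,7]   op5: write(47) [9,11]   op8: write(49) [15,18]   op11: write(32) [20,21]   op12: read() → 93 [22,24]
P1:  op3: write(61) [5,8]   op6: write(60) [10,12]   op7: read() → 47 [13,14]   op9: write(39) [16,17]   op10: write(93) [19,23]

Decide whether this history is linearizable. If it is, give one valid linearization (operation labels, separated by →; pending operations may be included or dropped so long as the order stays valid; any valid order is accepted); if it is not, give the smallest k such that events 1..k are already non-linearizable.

linearizable — witness: op1 → op2 → op3 → op4 → op6 → op5 → op7 → op8 → op9 → op11 → op10 → op12

1. op1 read() → 3, leaving value 3
2. op2 read() → 3, leaving value 3
3. op3 write(61), leaving value 61
4. op4 write(79), leaving value 79
5. op6 write(60), leaving value 60
6. op5 write(47), leaving value 47
7. op7 read() → 47, leaving value 47
8. op8 write(49), leaving value 49
9. op9 write(39), leaving value 39
10. op11 write(32), leaving value 32
11. op10 write(93), leaving value 93
12. op12 read() → 93, leaving value 93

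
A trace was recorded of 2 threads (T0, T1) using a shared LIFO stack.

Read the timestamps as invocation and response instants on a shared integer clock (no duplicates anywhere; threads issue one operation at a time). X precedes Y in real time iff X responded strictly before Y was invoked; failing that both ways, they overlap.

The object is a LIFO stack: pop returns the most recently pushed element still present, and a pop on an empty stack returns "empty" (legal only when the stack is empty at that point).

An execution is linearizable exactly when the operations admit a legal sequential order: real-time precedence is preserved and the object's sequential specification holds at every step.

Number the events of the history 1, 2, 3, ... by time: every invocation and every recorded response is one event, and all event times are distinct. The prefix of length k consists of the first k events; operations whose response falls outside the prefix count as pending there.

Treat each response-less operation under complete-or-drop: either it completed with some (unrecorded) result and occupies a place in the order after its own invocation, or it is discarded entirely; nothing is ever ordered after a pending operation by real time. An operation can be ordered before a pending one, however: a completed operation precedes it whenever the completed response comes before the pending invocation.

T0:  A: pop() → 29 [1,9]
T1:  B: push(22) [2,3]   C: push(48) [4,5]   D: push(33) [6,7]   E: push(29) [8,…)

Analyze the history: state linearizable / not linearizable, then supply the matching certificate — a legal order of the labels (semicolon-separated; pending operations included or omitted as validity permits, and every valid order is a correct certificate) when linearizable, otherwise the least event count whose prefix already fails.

step 1: B push(22) — stack <22>
step 2: C push(48) — stack <22,48>
step 3: D push(33) — stack <22,48,33>
step 4: E push(29) (pending, included) — stack <22,48,33,29>
step 5: A pop() → 29 — stack <22,48,33>

linearizable — witness: B; C; D; E; A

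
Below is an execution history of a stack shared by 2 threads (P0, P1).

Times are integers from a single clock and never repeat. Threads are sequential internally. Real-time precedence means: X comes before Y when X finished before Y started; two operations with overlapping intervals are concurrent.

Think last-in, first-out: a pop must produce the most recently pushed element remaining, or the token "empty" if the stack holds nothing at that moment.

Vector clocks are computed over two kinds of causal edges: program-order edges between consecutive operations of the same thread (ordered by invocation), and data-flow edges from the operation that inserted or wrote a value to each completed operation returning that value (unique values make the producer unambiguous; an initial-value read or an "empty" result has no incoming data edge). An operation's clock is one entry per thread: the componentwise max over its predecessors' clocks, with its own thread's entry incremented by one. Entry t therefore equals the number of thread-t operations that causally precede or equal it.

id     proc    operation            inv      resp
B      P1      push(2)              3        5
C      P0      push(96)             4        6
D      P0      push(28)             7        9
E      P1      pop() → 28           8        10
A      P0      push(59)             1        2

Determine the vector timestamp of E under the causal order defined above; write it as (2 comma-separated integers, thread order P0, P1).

(3, 2)

root op B, invoked 3: fresh clock plus P1's own tick → (0, 1)
root op A, invoked 1: fresh clock plus P0's own tick → (1, 0)
C, invoked 4, takes VC(A)=(1, 0) under max, adds 1 for P0 → (2, 0)
D, invoked 7, takes VC(C)=(2, 0) under max, adds 1 for P0 → (3, 0)
E, invoked 8, takes VC(B)=(0, 1), VC(D)=(3, 0) under max, adds 1 for P1 → (3, 2)
target: VC(E) = (3, 2)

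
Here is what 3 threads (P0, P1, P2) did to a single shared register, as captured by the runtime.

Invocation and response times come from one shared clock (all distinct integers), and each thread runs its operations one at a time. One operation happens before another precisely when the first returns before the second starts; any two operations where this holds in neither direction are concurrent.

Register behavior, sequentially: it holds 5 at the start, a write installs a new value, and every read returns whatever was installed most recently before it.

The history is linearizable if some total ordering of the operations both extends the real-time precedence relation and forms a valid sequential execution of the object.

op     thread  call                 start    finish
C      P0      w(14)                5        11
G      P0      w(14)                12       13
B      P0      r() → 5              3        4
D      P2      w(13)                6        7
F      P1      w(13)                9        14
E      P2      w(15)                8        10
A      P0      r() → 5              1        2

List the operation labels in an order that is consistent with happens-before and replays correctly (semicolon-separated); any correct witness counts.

A; B; C; D; E; F; G

after step 1 (A r() → 5): value 5
after step 2 (B r() → 5): value 5
after step 3 (C w(14)): value 14
after step 4 (D w(13)): value 13
after step 5 (E w(15)): value 15
after step 6 (F w(13)): value 13
after step 7 (G w(14)): value 14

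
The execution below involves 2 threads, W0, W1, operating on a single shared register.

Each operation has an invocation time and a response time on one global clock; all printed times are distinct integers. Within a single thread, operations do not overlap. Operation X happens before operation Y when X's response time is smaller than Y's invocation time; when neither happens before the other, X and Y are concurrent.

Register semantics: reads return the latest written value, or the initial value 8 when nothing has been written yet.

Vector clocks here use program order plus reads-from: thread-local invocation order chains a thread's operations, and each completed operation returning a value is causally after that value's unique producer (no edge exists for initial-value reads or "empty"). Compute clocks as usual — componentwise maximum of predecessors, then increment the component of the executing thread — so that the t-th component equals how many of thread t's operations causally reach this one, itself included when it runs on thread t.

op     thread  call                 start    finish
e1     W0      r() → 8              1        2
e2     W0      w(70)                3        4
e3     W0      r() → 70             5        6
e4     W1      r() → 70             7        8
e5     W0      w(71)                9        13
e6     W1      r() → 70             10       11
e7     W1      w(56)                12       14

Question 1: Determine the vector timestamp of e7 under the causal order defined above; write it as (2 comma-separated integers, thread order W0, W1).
(2, 3)

VC(e1, invoked at 1): no causal predecessors; +1 on W0 → (1, 0)
e2 (invocation 3): componentwise max over VC(e1)=(1, 0), +1 at W0, giving (2, 0)
e4 (invocation 7): componentwise max over VC(e2)=(2, 0), +1 at W1, giving (2, 1)
e3 (invocation 5): componentwise max over VC(e2)=(2, 0), +1 at W0, giving (3, 0)
e6 (invocation 10): componentwise max over VC(e2)=(2, 0), VC(e4)=(2, 1), +1 at W1, giving (2, 2)
e5 (invocation 9): componentwise max over VC(e3)=(3, 0), +1 at W0, giving (4, 0)
e7 (invocation 12): componentwise max over VC(e6)=(2, 2), +1 at W1, giving (2, 3)
target: VC(e7) = (2, 3)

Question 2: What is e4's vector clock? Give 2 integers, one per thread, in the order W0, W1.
(2, 1)

invoked at 1, e1 has no predecessors; its own W0 bump gives (1, 0)
merge at e2 (invoked 3): VC(e1)=(1, 0), own-thread bump on W0 → (2, 0)
merge at e4 (invoked 7): VC(e2)=(2, 0), own-thread bump on W1 → (2, 1)
merge at e3 (invoked 5): VC(e2)=(2, 0), own-thread bump on W0 → (3, 0)
merge at e6 (invoked 10): VC(e2)=(2, 0), VC(e4)=(2, 1), own-thread bump on W1 → (2, 2)
merge at e5 (invoked 9): VC(e3)=(3, 0), own-thread bump on W0 → (4, 0)
merge at e7 (invoked 12): VC(e6)=(2, 2), own-thread bump on W1 → (2, 3)
target: VC(e4) = (2, 1)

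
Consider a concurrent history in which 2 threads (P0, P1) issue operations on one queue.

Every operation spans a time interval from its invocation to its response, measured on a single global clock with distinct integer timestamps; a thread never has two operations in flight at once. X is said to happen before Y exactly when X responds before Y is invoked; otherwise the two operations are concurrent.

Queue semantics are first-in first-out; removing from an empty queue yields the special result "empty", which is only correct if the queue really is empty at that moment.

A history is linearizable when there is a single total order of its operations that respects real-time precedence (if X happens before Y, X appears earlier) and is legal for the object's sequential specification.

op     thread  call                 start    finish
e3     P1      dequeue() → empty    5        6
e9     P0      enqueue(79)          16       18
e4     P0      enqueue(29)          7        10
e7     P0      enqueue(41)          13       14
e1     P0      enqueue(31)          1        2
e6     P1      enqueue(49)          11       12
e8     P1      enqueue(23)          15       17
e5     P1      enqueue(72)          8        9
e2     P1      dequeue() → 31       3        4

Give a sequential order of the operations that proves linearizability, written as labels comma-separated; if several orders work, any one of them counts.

step 1: e1 enqueue(31) — queue <31>
step 2: e2 dequeue() → 31 — queue <>
step 3: e3 dequeue() → empty — queue <>
step 4: e4 enqueue(29) — queue <29>
step 5: e5 enqueue(72) — queue <29,72>
step 6: e6 enqueue(49) — queue <29,72,49>
step 7: e7 enqueue(41) — queue <29,72,49,41>
step 8: e8 enqueue(23) — queue <29,72,49,41,23>
step 9: e9 enqueue(79) — queue <29,72,49,41,23,79>

e1, e2, e3, e4, e5, e6, e7, e8, e9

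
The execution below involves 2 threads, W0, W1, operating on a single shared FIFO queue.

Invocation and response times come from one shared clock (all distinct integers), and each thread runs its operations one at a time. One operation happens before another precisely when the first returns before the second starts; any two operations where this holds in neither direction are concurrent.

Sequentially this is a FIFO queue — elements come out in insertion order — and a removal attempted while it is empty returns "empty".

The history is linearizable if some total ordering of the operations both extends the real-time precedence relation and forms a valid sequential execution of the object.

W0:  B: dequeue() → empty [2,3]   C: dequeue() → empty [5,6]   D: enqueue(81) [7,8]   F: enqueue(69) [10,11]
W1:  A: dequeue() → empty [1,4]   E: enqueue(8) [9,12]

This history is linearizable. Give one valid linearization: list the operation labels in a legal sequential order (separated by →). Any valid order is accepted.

A → B → C → D → E → F

after step 1 (A dequeue() → empty): queue <>
after step 2 (B dequeue() → empty): queue <>
after step 3 (C dequeue() → empty): queue <>
after step 4 (D enqueue(81)): queue <81>
after step 5 (E enqueue(8)): queue <81,8>
after step 6 (F enqueue(69)): queue <81,8,69>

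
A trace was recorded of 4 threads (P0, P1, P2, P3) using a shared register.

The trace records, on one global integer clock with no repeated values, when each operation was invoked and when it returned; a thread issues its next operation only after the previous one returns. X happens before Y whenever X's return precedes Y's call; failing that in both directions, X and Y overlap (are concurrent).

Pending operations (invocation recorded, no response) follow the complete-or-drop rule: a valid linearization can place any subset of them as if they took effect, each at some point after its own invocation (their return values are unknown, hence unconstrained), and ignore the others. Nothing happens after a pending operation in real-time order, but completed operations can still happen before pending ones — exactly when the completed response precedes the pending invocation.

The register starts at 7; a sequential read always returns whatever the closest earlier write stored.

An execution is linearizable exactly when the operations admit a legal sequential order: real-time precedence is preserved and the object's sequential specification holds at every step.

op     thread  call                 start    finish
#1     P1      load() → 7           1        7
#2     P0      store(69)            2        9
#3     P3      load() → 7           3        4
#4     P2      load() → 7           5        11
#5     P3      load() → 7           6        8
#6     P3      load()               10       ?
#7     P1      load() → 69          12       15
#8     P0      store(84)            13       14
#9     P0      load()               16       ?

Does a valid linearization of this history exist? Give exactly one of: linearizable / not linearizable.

linearizable

witness order: #1, #3, #4, #5, #2, #6, #7, #8
after step 1 (#1 load() → 7): value 7
after step 2 (#3 load() → 7): value 7
after step 3 (#4 load() → 7): value 7
after step 4 (#5 load() → 7): value 7
after step 5 (#2 store(69)): value 69
after step 6 (#6 load() (pending, included)): value 69
after step 7 (#7 load() → 69): value 69
after step 8 (#8 store(84)): value 84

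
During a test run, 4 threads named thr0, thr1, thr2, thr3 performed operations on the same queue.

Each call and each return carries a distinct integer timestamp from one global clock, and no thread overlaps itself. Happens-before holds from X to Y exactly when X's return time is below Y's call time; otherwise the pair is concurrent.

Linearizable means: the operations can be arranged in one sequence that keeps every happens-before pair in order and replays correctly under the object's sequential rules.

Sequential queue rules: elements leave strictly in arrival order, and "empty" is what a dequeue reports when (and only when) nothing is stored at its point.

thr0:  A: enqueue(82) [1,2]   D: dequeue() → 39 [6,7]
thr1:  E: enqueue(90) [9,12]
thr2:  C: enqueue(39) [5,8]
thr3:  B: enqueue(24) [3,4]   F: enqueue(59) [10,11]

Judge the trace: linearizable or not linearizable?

events 1..6 are fine; event 7 — the response of D at time 7 — makes the prefix non-linearizable
exhaustive check: the 3 completed queue ops admit one real-time order; illegal
every completion of the 1 pending operation (C) was checked; none linearizes
for example A, B, D (pending dropped) fails at step 3: D dequeue() → 39 is not legal there

not linearizable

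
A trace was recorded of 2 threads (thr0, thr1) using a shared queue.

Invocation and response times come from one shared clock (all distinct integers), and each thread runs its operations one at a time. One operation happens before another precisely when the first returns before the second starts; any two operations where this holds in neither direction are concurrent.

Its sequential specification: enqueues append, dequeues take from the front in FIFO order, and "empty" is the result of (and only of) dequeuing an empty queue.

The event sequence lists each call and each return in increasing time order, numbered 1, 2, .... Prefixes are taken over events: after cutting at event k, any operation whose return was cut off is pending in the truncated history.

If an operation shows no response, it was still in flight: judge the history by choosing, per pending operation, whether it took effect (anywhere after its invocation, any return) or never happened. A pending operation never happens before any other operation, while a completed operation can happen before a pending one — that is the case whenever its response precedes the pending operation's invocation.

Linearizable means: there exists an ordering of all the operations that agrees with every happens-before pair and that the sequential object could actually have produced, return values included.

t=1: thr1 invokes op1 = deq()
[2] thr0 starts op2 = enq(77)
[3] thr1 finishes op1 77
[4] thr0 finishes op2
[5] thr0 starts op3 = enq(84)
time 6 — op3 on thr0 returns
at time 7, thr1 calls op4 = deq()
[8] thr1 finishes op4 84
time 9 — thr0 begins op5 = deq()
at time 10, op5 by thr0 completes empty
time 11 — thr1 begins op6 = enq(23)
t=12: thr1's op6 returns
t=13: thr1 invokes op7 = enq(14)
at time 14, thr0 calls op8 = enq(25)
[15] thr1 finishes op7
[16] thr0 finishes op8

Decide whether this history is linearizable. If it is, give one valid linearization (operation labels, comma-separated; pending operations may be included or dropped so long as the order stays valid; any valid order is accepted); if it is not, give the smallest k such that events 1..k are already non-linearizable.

linearizable — witness: op2, op1, op3, op4, op5, op6, op7, op8

after step 1 (op2 enq(77)): queue <77>
after step 2 (op1 deq() → 77): queue <>
after step 3 (op3 enq(84)): queue <84>
after step 4 (op4 deq() → 84): queue <>
after step 5 (op5 deq() → empty): queue <>
after step 6 (op6 enq(23)): queue <23>
after step 7 (op7 enq(14)): queue <23,14>
after step 8 (op8 enq(25)): queue <23,14,25>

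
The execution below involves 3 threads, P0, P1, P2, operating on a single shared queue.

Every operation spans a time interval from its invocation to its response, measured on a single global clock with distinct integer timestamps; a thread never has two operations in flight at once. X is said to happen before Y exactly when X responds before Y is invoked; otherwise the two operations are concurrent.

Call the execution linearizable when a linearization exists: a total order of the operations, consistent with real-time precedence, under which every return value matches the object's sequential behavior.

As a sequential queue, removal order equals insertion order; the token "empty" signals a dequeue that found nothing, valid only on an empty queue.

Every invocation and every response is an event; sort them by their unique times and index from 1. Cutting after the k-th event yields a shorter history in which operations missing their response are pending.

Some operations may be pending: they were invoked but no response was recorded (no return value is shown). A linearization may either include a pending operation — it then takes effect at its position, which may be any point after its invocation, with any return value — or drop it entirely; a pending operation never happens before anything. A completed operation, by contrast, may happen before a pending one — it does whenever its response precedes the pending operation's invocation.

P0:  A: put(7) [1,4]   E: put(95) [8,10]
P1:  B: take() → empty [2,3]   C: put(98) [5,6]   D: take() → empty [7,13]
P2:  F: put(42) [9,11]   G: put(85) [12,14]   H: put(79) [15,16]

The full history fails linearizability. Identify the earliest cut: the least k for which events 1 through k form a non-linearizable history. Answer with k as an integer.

one valid order for events 1..12 is B, A, C, D, E, F:
1. B take() → empty, leaving queue <>
2. A put(7), leaving queue <7>
3. C put(98), leaving queue <7,98>
4. D take() (pending, included), leaving queue <98>
5. E put(95), leaving queue <98,95>
6. F put(42), leaving queue <98,95,42>
include event 13 — D responding at 13 — and every candidate order breaks
include/drop combinations of the 1 pending operation (G) were all tried; none helps
e.g. A, B, C, D, E, F (pending dropped): illegal at step 2, since B take() → empty cannot apply there
e.g. A, B, C, D, F, E (pending dropped): illegal at step 2, since B take() → empty cannot apply there

13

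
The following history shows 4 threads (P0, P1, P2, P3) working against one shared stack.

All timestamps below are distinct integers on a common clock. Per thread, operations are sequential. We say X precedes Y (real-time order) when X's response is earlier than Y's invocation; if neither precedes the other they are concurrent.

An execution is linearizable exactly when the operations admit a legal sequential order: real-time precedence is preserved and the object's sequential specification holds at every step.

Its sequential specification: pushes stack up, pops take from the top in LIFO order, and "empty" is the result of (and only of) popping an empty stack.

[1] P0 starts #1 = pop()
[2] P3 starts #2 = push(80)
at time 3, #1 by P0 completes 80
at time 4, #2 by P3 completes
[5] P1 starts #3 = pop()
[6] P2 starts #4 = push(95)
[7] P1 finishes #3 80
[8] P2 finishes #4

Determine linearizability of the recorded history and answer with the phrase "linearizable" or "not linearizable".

not linearizable

the violation lands at event 7, #3's response at time 7: events 1..6 linearize, events 1..7 do not
all 2 real-time-respecting orders fail — 3 completed stack operations, no legal replay
including or dropping the 1 pending operation (#4) in any combination fails
take #1, #2, #3 (pending dropped): step 1 already fails, because #1 pop() → 80 cannot occur there
take #2, #1, #3 (pending dropped): step 3 already fails, because #3 pop() → 80 cannot occur there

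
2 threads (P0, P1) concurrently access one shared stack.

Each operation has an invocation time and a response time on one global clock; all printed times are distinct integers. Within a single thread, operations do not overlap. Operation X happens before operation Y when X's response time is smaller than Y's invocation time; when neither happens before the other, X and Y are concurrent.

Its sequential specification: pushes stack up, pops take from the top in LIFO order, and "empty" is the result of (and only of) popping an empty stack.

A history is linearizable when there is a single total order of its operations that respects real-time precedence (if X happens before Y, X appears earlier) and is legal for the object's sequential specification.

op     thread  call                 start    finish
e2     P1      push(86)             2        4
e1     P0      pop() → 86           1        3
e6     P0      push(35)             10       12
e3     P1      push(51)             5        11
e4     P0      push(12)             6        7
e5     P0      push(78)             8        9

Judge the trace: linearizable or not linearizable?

linearizable

witness order: e2, e1, e3, e4, e5, e6
1. e2 push(86), leaving stack <86>
2. e1 pop() → 86, leaving stack <>
3. e3 push(51), leaving stack <51>
4. e4 push(12), leaving stack <51,12>
5. e5 push(78), leaving stack <51,12,78>
6. e6 push(35), leaving stack <51,12,78,35>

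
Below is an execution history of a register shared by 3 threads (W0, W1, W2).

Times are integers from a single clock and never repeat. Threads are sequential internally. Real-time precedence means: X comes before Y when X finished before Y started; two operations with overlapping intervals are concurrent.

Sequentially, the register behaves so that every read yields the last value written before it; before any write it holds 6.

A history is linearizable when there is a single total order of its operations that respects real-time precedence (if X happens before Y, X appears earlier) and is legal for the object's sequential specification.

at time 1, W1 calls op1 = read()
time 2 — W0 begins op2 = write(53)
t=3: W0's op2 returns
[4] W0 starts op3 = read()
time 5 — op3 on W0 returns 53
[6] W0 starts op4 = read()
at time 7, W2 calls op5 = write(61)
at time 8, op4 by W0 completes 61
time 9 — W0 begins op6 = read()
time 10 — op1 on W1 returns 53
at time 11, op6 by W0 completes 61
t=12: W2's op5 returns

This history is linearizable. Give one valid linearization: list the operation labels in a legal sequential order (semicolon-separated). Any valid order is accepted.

step 1: op2 write(53) — value 53
step 2: op1 read() → 53 — value 53
step 3: op3 read() → 53 — value 53
step 4: op5 write(61) — value 61
step 5: op4 read() → 61 — value 61
step 6: op6 read() → 61 — value 61

op2; op1; op3; op5; op4; op6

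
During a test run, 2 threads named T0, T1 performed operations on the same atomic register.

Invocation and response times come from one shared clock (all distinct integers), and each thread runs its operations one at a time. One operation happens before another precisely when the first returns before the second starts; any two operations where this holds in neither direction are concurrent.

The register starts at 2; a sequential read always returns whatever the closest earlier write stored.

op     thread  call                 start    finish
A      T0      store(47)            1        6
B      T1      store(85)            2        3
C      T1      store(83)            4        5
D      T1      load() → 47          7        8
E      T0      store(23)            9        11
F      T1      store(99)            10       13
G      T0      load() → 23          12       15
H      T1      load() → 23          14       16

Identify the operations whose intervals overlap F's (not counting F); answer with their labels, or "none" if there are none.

F spans [10,13]: anything still running between times 10 and 13 counts as concurrent
A [1,6]: before
B [2,3]: before
C [4,5]: before
D [7,8]: before
E [9,11]: concurrent
G [12,15]: concurrent
H [14,16]: after

E, G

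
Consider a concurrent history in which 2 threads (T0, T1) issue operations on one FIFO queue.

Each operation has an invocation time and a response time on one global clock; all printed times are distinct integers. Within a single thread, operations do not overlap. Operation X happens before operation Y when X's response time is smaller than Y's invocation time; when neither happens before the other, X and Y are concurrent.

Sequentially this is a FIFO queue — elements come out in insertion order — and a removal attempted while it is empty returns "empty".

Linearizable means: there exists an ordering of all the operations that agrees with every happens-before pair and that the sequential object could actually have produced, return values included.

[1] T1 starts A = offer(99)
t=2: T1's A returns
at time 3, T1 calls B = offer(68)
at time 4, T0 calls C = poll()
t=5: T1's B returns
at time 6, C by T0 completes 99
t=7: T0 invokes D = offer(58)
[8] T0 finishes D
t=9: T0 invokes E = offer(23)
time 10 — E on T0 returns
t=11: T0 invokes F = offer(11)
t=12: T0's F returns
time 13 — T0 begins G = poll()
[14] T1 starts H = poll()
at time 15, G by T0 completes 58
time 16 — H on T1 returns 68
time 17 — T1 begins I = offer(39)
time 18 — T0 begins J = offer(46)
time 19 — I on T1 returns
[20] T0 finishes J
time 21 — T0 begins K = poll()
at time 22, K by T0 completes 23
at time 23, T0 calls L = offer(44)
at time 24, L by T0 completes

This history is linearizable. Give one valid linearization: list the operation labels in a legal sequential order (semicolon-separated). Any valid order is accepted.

1. A offer(99), leaving queue <99>
2. B offer(68), leaving queue <99,68>
3. C poll() → 99, leaving queue <68>
4. D offer(58), leaving queue <68,58>
5. E offer(23), leaving queue <68,58,23>
6. F offer(11), leaving queue <68,58,23,11>
7. H poll() → 68, leaving queue <58,23,11>
8. G poll() → 58, leaving queue <23,11>
9. I offer(39), leaving queue <23,11,39>
10. J offer(46), leaving queue <23,11,39,46>
11. K poll() → 23, leaving queue <11,39,46>
12. L offer(44), leaving queue <11,39,46,44>

A; B; C; D; E; F; H; G; I; J; K; L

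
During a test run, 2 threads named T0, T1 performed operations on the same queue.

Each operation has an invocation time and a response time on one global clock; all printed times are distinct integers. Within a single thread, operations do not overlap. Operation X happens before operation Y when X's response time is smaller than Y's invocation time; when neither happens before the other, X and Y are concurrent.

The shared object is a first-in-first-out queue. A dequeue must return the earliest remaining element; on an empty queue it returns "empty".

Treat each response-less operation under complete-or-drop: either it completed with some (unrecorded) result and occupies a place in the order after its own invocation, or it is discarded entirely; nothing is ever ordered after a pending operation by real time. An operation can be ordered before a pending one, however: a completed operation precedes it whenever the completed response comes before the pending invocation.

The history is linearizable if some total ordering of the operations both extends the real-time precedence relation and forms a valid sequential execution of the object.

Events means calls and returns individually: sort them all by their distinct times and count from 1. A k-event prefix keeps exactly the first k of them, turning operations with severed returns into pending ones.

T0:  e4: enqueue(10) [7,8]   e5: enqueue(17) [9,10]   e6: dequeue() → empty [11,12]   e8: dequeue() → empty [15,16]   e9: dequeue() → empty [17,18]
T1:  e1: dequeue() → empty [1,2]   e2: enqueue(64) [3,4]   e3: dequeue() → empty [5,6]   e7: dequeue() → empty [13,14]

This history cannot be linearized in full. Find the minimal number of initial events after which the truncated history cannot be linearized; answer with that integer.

6

events 1..5 are still linearizable — one witness is e1, e2:
1. e1 dequeue() → empty, leaving queue <>
2. e2 enqueue(64), leaving queue <64>
event 6 — e3's response, time 6 — after it, nothing linearizes
e.g. e1, e2, e3: illegal at step 3, since e3 dequeue() → empty cannot apply there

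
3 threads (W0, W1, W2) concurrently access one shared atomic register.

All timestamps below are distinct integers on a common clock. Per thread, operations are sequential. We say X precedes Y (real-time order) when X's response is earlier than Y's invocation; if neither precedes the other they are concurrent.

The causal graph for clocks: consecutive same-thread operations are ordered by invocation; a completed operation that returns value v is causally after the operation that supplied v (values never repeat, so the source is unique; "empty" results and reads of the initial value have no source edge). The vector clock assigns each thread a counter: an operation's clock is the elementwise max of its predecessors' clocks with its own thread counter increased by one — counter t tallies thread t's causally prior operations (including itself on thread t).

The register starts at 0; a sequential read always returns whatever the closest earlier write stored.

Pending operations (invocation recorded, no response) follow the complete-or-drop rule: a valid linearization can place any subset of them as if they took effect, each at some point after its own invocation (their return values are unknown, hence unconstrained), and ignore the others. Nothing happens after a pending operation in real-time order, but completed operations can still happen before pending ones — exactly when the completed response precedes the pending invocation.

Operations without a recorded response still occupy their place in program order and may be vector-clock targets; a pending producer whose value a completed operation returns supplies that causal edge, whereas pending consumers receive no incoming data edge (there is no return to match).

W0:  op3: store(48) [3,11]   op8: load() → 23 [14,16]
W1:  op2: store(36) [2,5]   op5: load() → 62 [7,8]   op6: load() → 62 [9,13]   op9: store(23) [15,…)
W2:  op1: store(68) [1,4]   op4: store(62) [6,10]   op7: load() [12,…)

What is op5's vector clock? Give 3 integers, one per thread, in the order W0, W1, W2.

invoked at 1, op1 has no predecessors; its own W2 bump gives (0, 0, 1)
invoked at 2, op2 has no predecessors; its own W1 bump gives (0, 1, 0)
invoked at 3, op3 has no predecessors; its own W0 bump gives (1, 0, 0)
from VC(op1)=(0, 0, 1), op4 (invoked 6) maxes components and bumps W2 → (0, 0, 2)
from VC(op4)=(0, 0, 2), op7 (invoked 12) maxes components and bumps W2 → (0, 0, 3)
from VC(op2)=(0, 1, 0), VC(op4)=(0, 0, 2), op5 (invoked 7) maxes components and bumps W1 → (0, 2, 2)
from VC(op4)=(0, 0, 2), VC(op5)=(0, 2, 2), op6 (invoked 9) maxes components and bumps W1 → (0, 3, 2)
from VC(op6)=(0, 3, 2), op9 (invoked 15) maxes components and bumps W1 → (0, 4, 2)
from VC(op3)=(1, 0, 0), VC(op9)=(0, 4, 2), op8 (invoked 14) maxes components and bumps W0 → (2, 4, 2)
target: VC(op5) = (0, 2, 2)

(0, 2, 2)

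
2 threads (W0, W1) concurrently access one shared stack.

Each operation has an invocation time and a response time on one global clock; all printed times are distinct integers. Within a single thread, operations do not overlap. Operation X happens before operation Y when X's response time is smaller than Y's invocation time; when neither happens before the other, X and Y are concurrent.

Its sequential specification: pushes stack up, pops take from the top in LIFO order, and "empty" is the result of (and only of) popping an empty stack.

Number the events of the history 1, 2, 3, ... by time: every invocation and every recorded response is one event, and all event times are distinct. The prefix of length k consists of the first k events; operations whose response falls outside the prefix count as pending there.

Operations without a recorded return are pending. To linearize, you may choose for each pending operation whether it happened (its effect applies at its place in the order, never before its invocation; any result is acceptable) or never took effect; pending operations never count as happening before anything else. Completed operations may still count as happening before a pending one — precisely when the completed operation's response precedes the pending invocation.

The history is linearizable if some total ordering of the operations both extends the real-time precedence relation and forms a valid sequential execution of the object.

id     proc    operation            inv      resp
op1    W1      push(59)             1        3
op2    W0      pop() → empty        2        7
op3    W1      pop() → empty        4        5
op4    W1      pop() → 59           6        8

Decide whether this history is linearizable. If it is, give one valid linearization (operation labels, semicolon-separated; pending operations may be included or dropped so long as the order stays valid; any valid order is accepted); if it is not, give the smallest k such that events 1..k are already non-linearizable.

events 1..6 are fine; event 7 — the response of op2 at time 7 — makes the prefix non-linearizable
all 3 real-time-respecting orders fail — 3 completed stack operations, no legal replay
completion choices over the 1 pending operation (op4) were checked; none helps
take op1, op2, op3 (pending dropped): step 2 already fails, because op2 pop() → empty cannot occur there
take op1, op3, op2 (pending dropped): step 2 already fails, because op3 pop() → empty cannot occur there

not linearizable — minimal violating prefix: 7 events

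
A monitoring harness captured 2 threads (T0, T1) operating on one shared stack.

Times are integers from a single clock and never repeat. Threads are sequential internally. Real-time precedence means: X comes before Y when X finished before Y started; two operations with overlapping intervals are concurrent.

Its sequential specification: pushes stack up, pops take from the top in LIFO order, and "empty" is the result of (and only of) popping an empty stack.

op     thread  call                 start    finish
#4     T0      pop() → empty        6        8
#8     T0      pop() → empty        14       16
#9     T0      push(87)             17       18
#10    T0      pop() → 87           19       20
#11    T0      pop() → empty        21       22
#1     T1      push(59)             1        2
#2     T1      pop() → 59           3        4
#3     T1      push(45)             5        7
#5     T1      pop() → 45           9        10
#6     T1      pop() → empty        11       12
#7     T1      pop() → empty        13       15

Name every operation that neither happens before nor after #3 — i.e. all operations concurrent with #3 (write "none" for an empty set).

#3 runs from 5 to 7; window-overlapping ops are concurrent
#1 [1,2]: before
#2 [3,4]: before
#4 [6,8]: concurrent
#5 [9,10]: after
#6 [11,12]: after
#7 [13,15]: after
#8 [14,16]: after
#9 [17,18]: after
#10 [19,20]: after
#11 [21,22]: after

#4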